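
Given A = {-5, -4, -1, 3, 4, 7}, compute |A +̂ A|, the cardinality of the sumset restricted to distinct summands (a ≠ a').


Restricted sumset: A +̂ A = {a + a' : a ∈ A, a' ∈ A, a ≠ a'}.
Equivalently, take A + A and drop any sum 2a that is achievable ONLY as a + a for a ∈ A (i.e. sums representable only with equal summands).
Enumerate pairs (a, a') with a < a' (symmetric, so each unordered pair gives one sum; this covers all a ≠ a'):
  -5 + -4 = -9
  -5 + -1 = -6
  -5 + 3 = -2
  -5 + 4 = -1
  -5 + 7 = 2
  -4 + -1 = -5
  -4 + 3 = -1
  -4 + 4 = 0
  -4 + 7 = 3
  -1 + 3 = 2
  -1 + 4 = 3
  -1 + 7 = 6
  3 + 4 = 7
  3 + 7 = 10
  4 + 7 = 11
Collected distinct sums: {-9, -6, -5, -2, -1, 0, 2, 3, 6, 7, 10, 11}
|A +̂ A| = 12
(Reference bound: |A +̂ A| ≥ 2|A| - 3 for |A| ≥ 2, with |A| = 6 giving ≥ 9.)

|A +̂ A| = 12


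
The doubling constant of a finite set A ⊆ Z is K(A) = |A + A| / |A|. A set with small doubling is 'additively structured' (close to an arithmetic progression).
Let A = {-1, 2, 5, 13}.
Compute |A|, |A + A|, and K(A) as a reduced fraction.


|A| = 4.
Compute A + A by enumerating all 16 pairs.
A + A = {-2, 1, 4, 7, 10, 12, 15, 18, 26}, so |A + A| = 9.
K = |A + A| / |A| = 9/4 (already in lowest terms) ≈ 2.2500.
Reference: AP of size 4 gives K = 7/4 ≈ 1.7500; a fully generic set of size 4 gives K ≈ 2.5000.

|A| = 4, |A + A| = 9, K = 9/4.


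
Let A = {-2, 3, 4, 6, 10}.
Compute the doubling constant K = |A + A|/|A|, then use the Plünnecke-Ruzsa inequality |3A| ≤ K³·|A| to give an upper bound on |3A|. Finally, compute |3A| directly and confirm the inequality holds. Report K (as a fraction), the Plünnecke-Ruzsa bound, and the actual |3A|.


|A| = 5.
Step 1: Compute A + A by enumerating all 25 pairs.
A + A = {-4, 1, 2, 4, 6, 7, 8, 9, 10, 12, 13, 14, 16, 20}, so |A + A| = 14.
Step 2: Doubling constant K = |A + A|/|A| = 14/5 = 14/5 ≈ 2.8000.
Step 3: Plünnecke-Ruzsa gives |3A| ≤ K³·|A| = (2.8000)³ · 5 ≈ 109.7600.
Step 4: Compute 3A = A + A + A directly by enumerating all triples (a,b,c) ∈ A³; |3A| = 26.
Step 5: Check 26 ≤ 109.7600? Yes ✓.

K = 14/5, Plünnecke-Ruzsa bound K³|A| ≈ 109.7600, |3A| = 26, inequality holds.


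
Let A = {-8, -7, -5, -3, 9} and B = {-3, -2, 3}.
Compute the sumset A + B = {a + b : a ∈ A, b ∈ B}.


A + B = {a + b : a ∈ A, b ∈ B}.
Enumerate all |A|·|B| = 5·3 = 15 pairs (a, b) and collect distinct sums.
a = -8: -8+-3=-11, -8+-2=-10, -8+3=-5
a = -7: -7+-3=-10, -7+-2=-9, -7+3=-4
a = -5: -5+-3=-8, -5+-2=-7, -5+3=-2
a = -3: -3+-3=-6, -3+-2=-5, -3+3=0
a = 9: 9+-3=6, 9+-2=7, 9+3=12
Collecting distinct sums: A + B = {-11, -10, -9, -8, -7, -6, -5, -4, -2, 0, 6, 7, 12}
|A + B| = 13

A + B = {-11, -10, -9, -8, -7, -6, -5, -4, -2, 0, 6, 7, 12}


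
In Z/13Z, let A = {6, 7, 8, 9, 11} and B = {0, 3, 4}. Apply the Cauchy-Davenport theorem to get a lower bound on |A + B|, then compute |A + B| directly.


Cauchy-Davenport: |A + B| ≥ min(p, |A| + |B| - 1) for A, B nonempty in Z/pZ.
|A| = 5, |B| = 3, p = 13.
CD lower bound = min(13, 5 + 3 - 1) = min(13, 7) = 7.
Compute A + B mod 13 directly:
a = 6: 6+0=6, 6+3=9, 6+4=10
a = 7: 7+0=7, 7+3=10, 7+4=11
a = 8: 8+0=8, 8+3=11, 8+4=12
a = 9: 9+0=9, 9+3=12, 9+4=0
a = 11: 11+0=11, 11+3=1, 11+4=2
A + B = {0, 1, 2, 6, 7, 8, 9, 10, 11, 12}, so |A + B| = 10.
Verify: 10 ≥ 7? Yes ✓.

CD lower bound = 7, actual |A + B| = 10.


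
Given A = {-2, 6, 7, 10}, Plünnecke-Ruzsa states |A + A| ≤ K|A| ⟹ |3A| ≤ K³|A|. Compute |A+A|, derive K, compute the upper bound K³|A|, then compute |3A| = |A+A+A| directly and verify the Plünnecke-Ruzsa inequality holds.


|A| = 4.
Step 1: Compute A + A by enumerating all 16 pairs.
A + A = {-4, 4, 5, 8, 12, 13, 14, 16, 17, 20}, so |A + A| = 10.
Step 2: Doubling constant K = |A + A|/|A| = 10/4 = 10/4 ≈ 2.5000.
Step 3: Plünnecke-Ruzsa gives |3A| ≤ K³·|A| = (2.5000)³ · 4 ≈ 62.5000.
Step 4: Compute 3A = A + A + A directly by enumerating all triples (a,b,c) ∈ A³; |3A| = 19.
Step 5: Check 19 ≤ 62.5000? Yes ✓.

K = 10/4, Plünnecke-Ruzsa bound K³|A| ≈ 62.5000, |3A| = 19, inequality holds.


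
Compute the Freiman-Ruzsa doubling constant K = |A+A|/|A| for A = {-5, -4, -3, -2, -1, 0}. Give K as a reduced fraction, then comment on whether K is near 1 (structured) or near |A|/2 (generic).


|A| = 6.
Compute A + A by enumerating all 36 pairs.
A + A = {-10, -9, -8, -7, -6, -5, -4, -3, -2, -1, 0}, so |A + A| = 11.
K = |A + A| / |A| = 11/6 (already in lowest terms) ≈ 1.8333.
Reference: AP of size 6 gives K = 11/6 ≈ 1.8333; a fully generic set of size 6 gives K ≈ 3.5000.

|A| = 6, |A + A| = 11, K = 11/6.


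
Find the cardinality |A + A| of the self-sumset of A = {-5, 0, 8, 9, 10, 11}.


A + A = {a + a' : a, a' ∈ A}; |A| = 6.
General bounds: 2|A| - 1 ≤ |A + A| ≤ |A|(|A|+1)/2, i.e. 11 ≤ |A + A| ≤ 21.
Lower bound 2|A|-1 is attained iff A is an arithmetic progression.
Enumerate sums a + a' for a ≤ a' (symmetric, so this suffices):
a = -5: -5+-5=-10, -5+0=-5, -5+8=3, -5+9=4, -5+10=5, -5+11=6
a = 0: 0+0=0, 0+8=8, 0+9=9, 0+10=10, 0+11=11
a = 8: 8+8=16, 8+9=17, 8+10=18, 8+11=19
a = 9: 9+9=18, 9+10=19, 9+11=20
a = 10: 10+10=20, 10+11=21
a = 11: 11+11=22
Distinct sums: {-10, -5, 0, 3, 4, 5, 6, 8, 9, 10, 11, 16, 17, 18, 19, 20, 21, 22}
|A + A| = 18

|A + A| = 18


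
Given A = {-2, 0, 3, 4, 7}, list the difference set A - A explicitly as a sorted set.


A - A = {a - a' : a, a' ∈ A}.
Compute a - a' for each ordered pair (a, a'):
a = -2: -2--2=0, -2-0=-2, -2-3=-5, -2-4=-6, -2-7=-9
a = 0: 0--2=2, 0-0=0, 0-3=-3, 0-4=-4, 0-7=-7
a = 3: 3--2=5, 3-0=3, 3-3=0, 3-4=-1, 3-7=-4
a = 4: 4--2=6, 4-0=4, 4-3=1, 4-4=0, 4-7=-3
a = 7: 7--2=9, 7-0=7, 7-3=4, 7-4=3, 7-7=0
Collecting distinct values (and noting 0 appears from a-a):
A - A = {-9, -7, -6, -5, -4, -3, -2, -1, 0, 1, 2, 3, 4, 5, 6, 7, 9}
|A - A| = 17

A - A = {-9, -7, -6, -5, -4, -3, -2, -1, 0, 1, 2, 3, 4, 5, 6, 7, 9}


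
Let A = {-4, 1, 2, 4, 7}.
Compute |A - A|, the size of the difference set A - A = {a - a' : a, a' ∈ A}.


A - A = {a - a' : a, a' ∈ A}; |A| = 5.
Bounds: 2|A|-1 ≤ |A - A| ≤ |A|² - |A| + 1, i.e. 9 ≤ |A - A| ≤ 21.
Note: 0 ∈ A - A always (from a - a). The set is symmetric: if d ∈ A - A then -d ∈ A - A.
Enumerate nonzero differences d = a - a' with a > a' (then include -d):
Positive differences: {1, 2, 3, 5, 6, 8, 11}
Full difference set: {0} ∪ (positive diffs) ∪ (negative diffs).
|A - A| = 1 + 2·7 = 15 (matches direct enumeration: 15).

|A - A| = 15


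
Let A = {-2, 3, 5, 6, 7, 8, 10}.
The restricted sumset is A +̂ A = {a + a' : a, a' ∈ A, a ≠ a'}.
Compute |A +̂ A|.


Restricted sumset: A +̂ A = {a + a' : a ∈ A, a' ∈ A, a ≠ a'}.
Equivalently, take A + A and drop any sum 2a that is achievable ONLY as a + a for a ∈ A (i.e. sums representable only with equal summands).
Enumerate pairs (a, a') with a < a' (symmetric, so each unordered pair gives one sum; this covers all a ≠ a'):
  -2 + 3 = 1
  -2 + 5 = 3
  -2 + 6 = 4
  -2 + 7 = 5
  -2 + 8 = 6
  -2 + 10 = 8
  3 + 5 = 8
  3 + 6 = 9
  3 + 7 = 10
  3 + 8 = 11
  3 + 10 = 13
  5 + 6 = 11
  5 + 7 = 12
  5 + 8 = 13
  5 + 10 = 15
  6 + 7 = 13
  6 + 8 = 14
  6 + 10 = 16
  7 + 8 = 15
  7 + 10 = 17
  8 + 10 = 18
Collected distinct sums: {1, 3, 4, 5, 6, 8, 9, 10, 11, 12, 13, 14, 15, 16, 17, 18}
|A +̂ A| = 16
(Reference bound: |A +̂ A| ≥ 2|A| - 3 for |A| ≥ 2, with |A| = 7 giving ≥ 11.)

|A +̂ A| = 16


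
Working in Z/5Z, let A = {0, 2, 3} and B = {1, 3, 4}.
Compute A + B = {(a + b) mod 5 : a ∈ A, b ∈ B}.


Work in Z/5Z: reduce every sum a + b modulo 5.
Enumerate all 9 pairs:
a = 0: 0+1=1, 0+3=3, 0+4=4
a = 2: 2+1=3, 2+3=0, 2+4=1
a = 3: 3+1=4, 3+3=1, 3+4=2
Distinct residues collected: {0, 1, 2, 3, 4}
|A + B| = 5 (out of 5 total residues).

A + B = {0, 1, 2, 3, 4}


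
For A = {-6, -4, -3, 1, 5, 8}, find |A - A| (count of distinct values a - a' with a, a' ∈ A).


A - A = {a - a' : a, a' ∈ A}; |A| = 6.
Bounds: 2|A|-1 ≤ |A - A| ≤ |A|² - |A| + 1, i.e. 11 ≤ |A - A| ≤ 31.
Note: 0 ∈ A - A always (from a - a). The set is symmetric: if d ∈ A - A then -d ∈ A - A.
Enumerate nonzero differences d = a - a' with a > a' (then include -d):
Positive differences: {1, 2, 3, 4, 5, 7, 8, 9, 11, 12, 14}
Full difference set: {0} ∪ (positive diffs) ∪ (negative diffs).
|A - A| = 1 + 2·11 = 23 (matches direct enumeration: 23).

|A - A| = 23


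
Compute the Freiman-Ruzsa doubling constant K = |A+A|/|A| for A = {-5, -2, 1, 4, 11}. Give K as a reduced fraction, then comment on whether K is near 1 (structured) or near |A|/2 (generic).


|A| = 5.
Compute A + A by enumerating all 25 pairs.
A + A = {-10, -7, -4, -1, 2, 5, 6, 8, 9, 12, 15, 22}, so |A + A| = 12.
K = |A + A| / |A| = 12/5 (already in lowest terms) ≈ 2.4000.
Reference: AP of size 5 gives K = 9/5 ≈ 1.8000; a fully generic set of size 5 gives K ≈ 3.0000.

|A| = 5, |A + A| = 12, K = 12/5.


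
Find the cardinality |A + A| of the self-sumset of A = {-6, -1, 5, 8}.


A + A = {a + a' : a, a' ∈ A}; |A| = 4.
General bounds: 2|A| - 1 ≤ |A + A| ≤ |A|(|A|+1)/2, i.e. 7 ≤ |A + A| ≤ 10.
Lower bound 2|A|-1 is attained iff A is an arithmetic progression.
Enumerate sums a + a' for a ≤ a' (symmetric, so this suffices):
a = -6: -6+-6=-12, -6+-1=-7, -6+5=-1, -6+8=2
a = -1: -1+-1=-2, -1+5=4, -1+8=7
a = 5: 5+5=10, 5+8=13
a = 8: 8+8=16
Distinct sums: {-12, -7, -2, -1, 2, 4, 7, 10, 13, 16}
|A + A| = 10

|A + A| = 10


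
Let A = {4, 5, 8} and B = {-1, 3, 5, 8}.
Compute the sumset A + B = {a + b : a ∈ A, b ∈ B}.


A + B = {a + b : a ∈ A, b ∈ B}.
Enumerate all |A|·|B| = 3·4 = 12 pairs (a, b) and collect distinct sums.
a = 4: 4+-1=3, 4+3=7, 4+5=9, 4+8=12
a = 5: 5+-1=4, 5+3=8, 5+5=10, 5+8=13
a = 8: 8+-1=7, 8+3=11, 8+5=13, 8+8=16
Collecting distinct sums: A + B = {3, 4, 7, 8, 9, 10, 11, 12, 13, 16}
|A + B| = 10

A + B = {3, 4, 7, 8, 9, 10, 11, 12, 13, 16}


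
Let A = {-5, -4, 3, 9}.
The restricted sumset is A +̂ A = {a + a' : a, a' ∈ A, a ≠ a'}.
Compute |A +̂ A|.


Restricted sumset: A +̂ A = {a + a' : a ∈ A, a' ∈ A, a ≠ a'}.
Equivalently, take A + A and drop any sum 2a that is achievable ONLY as a + a for a ∈ A (i.e. sums representable only with equal summands).
Enumerate pairs (a, a') with a < a' (symmetric, so each unordered pair gives one sum; this covers all a ≠ a'):
  -5 + -4 = -9
  -5 + 3 = -2
  -5 + 9 = 4
  -4 + 3 = -1
  -4 + 9 = 5
  3 + 9 = 12
Collected distinct sums: {-9, -2, -1, 4, 5, 12}
|A +̂ A| = 6
(Reference bound: |A +̂ A| ≥ 2|A| - 3 for |A| ≥ 2, with |A| = 4 giving ≥ 5.)

|A +̂ A| = 6


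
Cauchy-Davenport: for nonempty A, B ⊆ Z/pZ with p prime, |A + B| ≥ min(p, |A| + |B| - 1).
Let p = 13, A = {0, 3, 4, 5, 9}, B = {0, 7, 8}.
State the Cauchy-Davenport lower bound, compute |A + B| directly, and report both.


Cauchy-Davenport: |A + B| ≥ min(p, |A| + |B| - 1) for A, B nonempty in Z/pZ.
|A| = 5, |B| = 3, p = 13.
CD lower bound = min(13, 5 + 3 - 1) = min(13, 7) = 7.
Compute A + B mod 13 directly:
a = 0: 0+0=0, 0+7=7, 0+8=8
a = 3: 3+0=3, 3+7=10, 3+8=11
a = 4: 4+0=4, 4+7=11, 4+8=12
a = 5: 5+0=5, 5+7=12, 5+8=0
a = 9: 9+0=9, 9+7=3, 9+8=4
A + B = {0, 3, 4, 5, 7, 8, 9, 10, 11, 12}, so |A + B| = 10.
Verify: 10 ≥ 7? Yes ✓.

CD lower bound = 7, actual |A + B| = 10.


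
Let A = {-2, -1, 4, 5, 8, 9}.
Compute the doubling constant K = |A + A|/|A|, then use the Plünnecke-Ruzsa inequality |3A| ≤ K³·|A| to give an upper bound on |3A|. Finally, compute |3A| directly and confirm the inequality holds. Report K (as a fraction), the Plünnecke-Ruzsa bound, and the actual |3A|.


|A| = 6.
Step 1: Compute A + A by enumerating all 36 pairs.
A + A = {-4, -3, -2, 2, 3, 4, 6, 7, 8, 9, 10, 12, 13, 14, 16, 17, 18}, so |A + A| = 17.
Step 2: Doubling constant K = |A + A|/|A| = 17/6 = 17/6 ≈ 2.8333.
Step 3: Plünnecke-Ruzsa gives |3A| ≤ K³·|A| = (2.8333)³ · 6 ≈ 136.4722.
Step 4: Compute 3A = A + A + A directly by enumerating all triples (a,b,c) ∈ A³; |3A| = 32.
Step 5: Check 32 ≤ 136.4722? Yes ✓.

K = 17/6, Plünnecke-Ruzsa bound K³|A| ≈ 136.4722, |3A| = 32, inequality holds.


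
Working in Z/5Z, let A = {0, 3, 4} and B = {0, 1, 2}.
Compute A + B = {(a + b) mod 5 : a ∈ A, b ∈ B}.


Work in Z/5Z: reduce every sum a + b modulo 5.
Enumerate all 9 pairs:
a = 0: 0+0=0, 0+1=1, 0+2=2
a = 3: 3+0=3, 3+1=4, 3+2=0
a = 4: 4+0=4, 4+1=0, 4+2=1
Distinct residues collected: {0, 1, 2, 3, 4}
|A + B| = 5 (out of 5 total residues).

A + B = {0, 1, 2, 3, 4}


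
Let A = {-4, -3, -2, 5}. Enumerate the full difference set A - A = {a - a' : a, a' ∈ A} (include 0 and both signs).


A - A = {a - a' : a, a' ∈ A}.
Compute a - a' for each ordered pair (a, a'):
a = -4: -4--4=0, -4--3=-1, -4--2=-2, -4-5=-9
a = -3: -3--4=1, -3--3=0, -3--2=-1, -3-5=-8
a = -2: -2--4=2, -2--3=1, -2--2=0, -2-5=-7
a = 5: 5--4=9, 5--3=8, 5--2=7, 5-5=0
Collecting distinct values (and noting 0 appears from a-a):
A - A = {-9, -8, -7, -2, -1, 0, 1, 2, 7, 8, 9}
|A - A| = 11

A - A = {-9, -8, -7, -2, -1, 0, 1, 2, 7, 8, 9}


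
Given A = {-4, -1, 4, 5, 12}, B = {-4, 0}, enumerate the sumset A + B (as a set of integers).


A + B = {a + b : a ∈ A, b ∈ B}.
Enumerate all |A|·|B| = 5·2 = 10 pairs (a, b) and collect distinct sums.
a = -4: -4+-4=-8, -4+0=-4
a = -1: -1+-4=-5, -1+0=-1
a = 4: 4+-4=0, 4+0=4
a = 5: 5+-4=1, 5+0=5
a = 12: 12+-4=8, 12+0=12
Collecting distinct sums: A + B = {-8, -5, -4, -1, 0, 1, 4, 5, 8, 12}
|A + B| = 10

A + B = {-8, -5, -4, -1, 0, 1, 4, 5, 8, 12}


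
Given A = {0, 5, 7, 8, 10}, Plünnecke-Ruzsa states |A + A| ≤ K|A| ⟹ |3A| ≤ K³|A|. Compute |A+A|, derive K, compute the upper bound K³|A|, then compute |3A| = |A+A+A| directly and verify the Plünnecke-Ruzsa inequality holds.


|A| = 5.
Step 1: Compute A + A by enumerating all 25 pairs.
A + A = {0, 5, 7, 8, 10, 12, 13, 14, 15, 16, 17, 18, 20}, so |A + A| = 13.
Step 2: Doubling constant K = |A + A|/|A| = 13/5 = 13/5 ≈ 2.6000.
Step 3: Plünnecke-Ruzsa gives |3A| ≤ K³·|A| = (2.6000)³ · 5 ≈ 87.8800.
Step 4: Compute 3A = A + A + A directly by enumerating all triples (a,b,c) ∈ A³; |3A| = 23.
Step 5: Check 23 ≤ 87.8800? Yes ✓.

K = 13/5, Plünnecke-Ruzsa bound K³|A| ≈ 87.8800, |3A| = 23, inequality holds.


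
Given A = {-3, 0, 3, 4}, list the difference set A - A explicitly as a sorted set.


A - A = {a - a' : a, a' ∈ A}.
Compute a - a' for each ordered pair (a, a'):
a = -3: -3--3=0, -3-0=-3, -3-3=-6, -3-4=-7
a = 0: 0--3=3, 0-0=0, 0-3=-3, 0-4=-4
a = 3: 3--3=6, 3-0=3, 3-3=0, 3-4=-1
a = 4: 4--3=7, 4-0=4, 4-3=1, 4-4=0
Collecting distinct values (and noting 0 appears from a-a):
A - A = {-7, -6, -4, -3, -1, 0, 1, 3, 4, 6, 7}
|A - A| = 11

A - A = {-7, -6, -4, -3, -1, 0, 1, 3, 4, 6, 7}


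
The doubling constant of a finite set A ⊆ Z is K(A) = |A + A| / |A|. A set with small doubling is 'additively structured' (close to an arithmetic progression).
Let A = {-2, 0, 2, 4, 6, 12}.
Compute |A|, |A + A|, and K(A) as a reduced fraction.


|A| = 6.
Compute A + A by enumerating all 36 pairs.
A + A = {-4, -2, 0, 2, 4, 6, 8, 10, 12, 14, 16, 18, 24}, so |A + A| = 13.
K = |A + A| / |A| = 13/6 (already in lowest terms) ≈ 2.1667.
Reference: AP of size 6 gives K = 11/6 ≈ 1.8333; a fully generic set of size 6 gives K ≈ 3.5000.

|A| = 6, |A + A| = 13, K = 13/6.


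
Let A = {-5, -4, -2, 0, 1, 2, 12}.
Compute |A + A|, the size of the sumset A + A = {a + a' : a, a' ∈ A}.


A + A = {a + a' : a, a' ∈ A}; |A| = 7.
General bounds: 2|A| - 1 ≤ |A + A| ≤ |A|(|A|+1)/2, i.e. 13 ≤ |A + A| ≤ 28.
Lower bound 2|A|-1 is attained iff A is an arithmetic progression.
Enumerate sums a + a' for a ≤ a' (symmetric, so this suffices):
a = -5: -5+-5=-10, -5+-4=-9, -5+-2=-7, -5+0=-5, -5+1=-4, -5+2=-3, -5+12=7
a = -4: -4+-4=-8, -4+-2=-6, -4+0=-4, -4+1=-3, -4+2=-2, -4+12=8
a = -2: -2+-2=-4, -2+0=-2, -2+1=-1, -2+2=0, -2+12=10
a = 0: 0+0=0, 0+1=1, 0+2=2, 0+12=12
a = 1: 1+1=2, 1+2=3, 1+12=13
a = 2: 2+2=4, 2+12=14
a = 12: 12+12=24
Distinct sums: {-10, -9, -8, -7, -6, -5, -4, -3, -2, -1, 0, 1, 2, 3, 4, 7, 8, 10, 12, 13, 14, 24}
|A + A| = 22

|A + A| = 22


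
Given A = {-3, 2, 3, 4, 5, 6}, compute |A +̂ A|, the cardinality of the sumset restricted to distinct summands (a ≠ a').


Restricted sumset: A +̂ A = {a + a' : a ∈ A, a' ∈ A, a ≠ a'}.
Equivalently, take A + A and drop any sum 2a that is achievable ONLY as a + a for a ∈ A (i.e. sums representable only with equal summands).
Enumerate pairs (a, a') with a < a' (symmetric, so each unordered pair gives one sum; this covers all a ≠ a'):
  -3 + 2 = -1
  -3 + 3 = 0
  -3 + 4 = 1
  -3 + 5 = 2
  -3 + 6 = 3
  2 + 3 = 5
  2 + 4 = 6
  2 + 5 = 7
  2 + 6 = 8
  3 + 4 = 7
  3 + 5 = 8
  3 + 6 = 9
  4 + 5 = 9
  4 + 6 = 10
  5 + 6 = 11
Collected distinct sums: {-1, 0, 1, 2, 3, 5, 6, 7, 8, 9, 10, 11}
|A +̂ A| = 12
(Reference bound: |A +̂ A| ≥ 2|A| - 3 for |A| ≥ 2, with |A| = 6 giving ≥ 9.)

|A +̂ A| = 12


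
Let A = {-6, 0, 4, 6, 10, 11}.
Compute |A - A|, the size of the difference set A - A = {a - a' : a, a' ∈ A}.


A - A = {a - a' : a, a' ∈ A}; |A| = 6.
Bounds: 2|A|-1 ≤ |A - A| ≤ |A|² - |A| + 1, i.e. 11 ≤ |A - A| ≤ 31.
Note: 0 ∈ A - A always (from a - a). The set is symmetric: if d ∈ A - A then -d ∈ A - A.
Enumerate nonzero differences d = a - a' with a > a' (then include -d):
Positive differences: {1, 2, 4, 5, 6, 7, 10, 11, 12, 16, 17}
Full difference set: {0} ∪ (positive diffs) ∪ (negative diffs).
|A - A| = 1 + 2·11 = 23 (matches direct enumeration: 23).

|A - A| = 23


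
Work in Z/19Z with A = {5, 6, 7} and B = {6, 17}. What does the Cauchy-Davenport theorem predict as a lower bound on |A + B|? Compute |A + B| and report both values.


Cauchy-Davenport: |A + B| ≥ min(p, |A| + |B| - 1) for A, B nonempty in Z/pZ.
|A| = 3, |B| = 2, p = 19.
CD lower bound = min(19, 3 + 2 - 1) = min(19, 4) = 4.
Compute A + B mod 19 directly:
a = 5: 5+6=11, 5+17=3
a = 6: 6+6=12, 6+17=4
a = 7: 7+6=13, 7+17=5
A + B = {3, 4, 5, 11, 12, 13}, so |A + B| = 6.
Verify: 6 ≥ 4? Yes ✓.

CD lower bound = 4, actual |A + B| = 6.


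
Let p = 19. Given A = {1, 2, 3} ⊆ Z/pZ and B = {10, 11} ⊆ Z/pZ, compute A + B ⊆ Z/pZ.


Work in Z/19Z: reduce every sum a + b modulo 19.
Enumerate all 6 pairs:
a = 1: 1+10=11, 1+11=12
a = 2: 2+10=12, 2+11=13
a = 3: 3+10=13, 3+11=14
Distinct residues collected: {11, 12, 13, 14}
|A + B| = 4 (out of 19 total residues).

A + B = {11, 12, 13, 14}


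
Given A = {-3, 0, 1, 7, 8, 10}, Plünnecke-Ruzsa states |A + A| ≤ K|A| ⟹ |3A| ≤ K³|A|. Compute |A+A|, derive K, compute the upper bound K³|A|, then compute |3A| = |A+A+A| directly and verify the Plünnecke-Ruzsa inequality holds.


|A| = 6.
Step 1: Compute A + A by enumerating all 36 pairs.
A + A = {-6, -3, -2, 0, 1, 2, 4, 5, 7, 8, 9, 10, 11, 14, 15, 16, 17, 18, 20}, so |A + A| = 19.
Step 2: Doubling constant K = |A + A|/|A| = 19/6 = 19/6 ≈ 3.1667.
Step 3: Plünnecke-Ruzsa gives |3A| ≤ K³·|A| = (3.1667)³ · 6 ≈ 190.5278.
Step 4: Compute 3A = A + A + A directly by enumerating all triples (a,b,c) ∈ A³; |3A| = 36.
Step 5: Check 36 ≤ 190.5278? Yes ✓.

K = 19/6, Plünnecke-Ruzsa bound K³|A| ≈ 190.5278, |3A| = 36, inequality holds.


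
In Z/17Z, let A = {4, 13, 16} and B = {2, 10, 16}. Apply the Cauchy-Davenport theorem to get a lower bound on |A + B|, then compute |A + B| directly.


Cauchy-Davenport: |A + B| ≥ min(p, |A| + |B| - 1) for A, B nonempty in Z/pZ.
|A| = 3, |B| = 3, p = 17.
CD lower bound = min(17, 3 + 3 - 1) = min(17, 5) = 5.
Compute A + B mod 17 directly:
a = 4: 4+2=6, 4+10=14, 4+16=3
a = 13: 13+2=15, 13+10=6, 13+16=12
a = 16: 16+2=1, 16+10=9, 16+16=15
A + B = {1, 3, 6, 9, 12, 14, 15}, so |A + B| = 7.
Verify: 7 ≥ 5? Yes ✓.

CD lower bound = 5, actual |A + B| = 7.


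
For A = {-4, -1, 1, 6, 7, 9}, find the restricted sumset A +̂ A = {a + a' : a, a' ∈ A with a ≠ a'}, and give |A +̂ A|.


Restricted sumset: A +̂ A = {a + a' : a ∈ A, a' ∈ A, a ≠ a'}.
Equivalently, take A + A and drop any sum 2a that is achievable ONLY as a + a for a ∈ A (i.e. sums representable only with equal summands).
Enumerate pairs (a, a') with a < a' (symmetric, so each unordered pair gives one sum; this covers all a ≠ a'):
  -4 + -1 = -5
  -4 + 1 = -3
  -4 + 6 = 2
  -4 + 7 = 3
  -4 + 9 = 5
  -1 + 1 = 0
  -1 + 6 = 5
  -1 + 7 = 6
  -1 + 9 = 8
  1 + 6 = 7
  1 + 7 = 8
  1 + 9 = 10
  6 + 7 = 13
  6 + 9 = 15
  7 + 9 = 16
Collected distinct sums: {-5, -3, 0, 2, 3, 5, 6, 7, 8, 10, 13, 15, 16}
|A +̂ A| = 13
(Reference bound: |A +̂ A| ≥ 2|A| - 3 for |A| ≥ 2, with |A| = 6 giving ≥ 9.)

|A +̂ A| = 13


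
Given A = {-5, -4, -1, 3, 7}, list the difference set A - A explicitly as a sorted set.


A - A = {a - a' : a, a' ∈ A}.
Compute a - a' for each ordered pair (a, a'):
a = -5: -5--5=0, -5--4=-1, -5--1=-4, -5-3=-8, -5-7=-12
a = -4: -4--5=1, -4--4=0, -4--1=-3, -4-3=-7, -4-7=-11
a = -1: -1--5=4, -1--4=3, -1--1=0, -1-3=-4, -1-7=-8
a = 3: 3--5=8, 3--4=7, 3--1=4, 3-3=0, 3-7=-4
a = 7: 7--5=12, 7--4=11, 7--1=8, 7-3=4, 7-7=0
Collecting distinct values (and noting 0 appears from a-a):
A - A = {-12, -11, -8, -7, -4, -3, -1, 0, 1, 3, 4, 7, 8, 11, 12}
|A - A| = 15

A - A = {-12, -11, -8, -7, -4, -3, -1, 0, 1, 3, 4, 7, 8, 11, 12}


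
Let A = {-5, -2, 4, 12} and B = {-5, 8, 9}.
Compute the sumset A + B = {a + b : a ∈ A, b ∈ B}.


A + B = {a + b : a ∈ A, b ∈ B}.
Enumerate all |A|·|B| = 4·3 = 12 pairs (a, b) and collect distinct sums.
a = -5: -5+-5=-10, -5+8=3, -5+9=4
a = -2: -2+-5=-7, -2+8=6, -2+9=7
a = 4: 4+-5=-1, 4+8=12, 4+9=13
a = 12: 12+-5=7, 12+8=20, 12+9=21
Collecting distinct sums: A + B = {-10, -7, -1, 3, 4, 6, 7, 12, 13, 20, 21}
|A + B| = 11

A + B = {-10, -7, -1, 3, 4, 6, 7, 12, 13, 20, 21}


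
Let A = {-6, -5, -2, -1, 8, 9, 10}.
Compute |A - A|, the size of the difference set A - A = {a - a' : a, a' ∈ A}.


A - A = {a - a' : a, a' ∈ A}; |A| = 7.
Bounds: 2|A|-1 ≤ |A - A| ≤ |A|² - |A| + 1, i.e. 13 ≤ |A - A| ≤ 43.
Note: 0 ∈ A - A always (from a - a). The set is symmetric: if d ∈ A - A then -d ∈ A - A.
Enumerate nonzero differences d = a - a' with a > a' (then include -d):
Positive differences: {1, 2, 3, 4, 5, 9, 10, 11, 12, 13, 14, 15, 16}
Full difference set: {0} ∪ (positive diffs) ∪ (negative diffs).
|A - A| = 1 + 2·13 = 27 (matches direct enumeration: 27).

|A - A| = 27


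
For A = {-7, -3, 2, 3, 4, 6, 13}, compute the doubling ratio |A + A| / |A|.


|A| = 7.
Compute A + A by enumerating all 49 pairs.
A + A = {-14, -10, -6, -5, -4, -3, -1, 0, 1, 3, 4, 5, 6, 7, 8, 9, 10, 12, 15, 16, 17, 19, 26}, so |A + A| = 23.
K = |A + A| / |A| = 23/7 (already in lowest terms) ≈ 3.2857.
Reference: AP of size 7 gives K = 13/7 ≈ 1.8571; a fully generic set of size 7 gives K ≈ 4.0000.

|A| = 7, |A + A| = 23, K = 23/7.


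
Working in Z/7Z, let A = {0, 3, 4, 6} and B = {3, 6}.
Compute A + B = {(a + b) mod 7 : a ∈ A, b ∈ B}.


Work in Z/7Z: reduce every sum a + b modulo 7.
Enumerate all 8 pairs:
a = 0: 0+3=3, 0+6=6
a = 3: 3+3=6, 3+6=2
a = 4: 4+3=0, 4+6=3
a = 6: 6+3=2, 6+6=5
Distinct residues collected: {0, 2, 3, 5, 6}
|A + B| = 5 (out of 7 total residues).

A + B = {0, 2, 3, 5, 6}


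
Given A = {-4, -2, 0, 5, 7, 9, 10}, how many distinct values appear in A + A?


A + A = {a + a' : a, a' ∈ A}; |A| = 7.
General bounds: 2|A| - 1 ≤ |A + A| ≤ |A|(|A|+1)/2, i.e. 13 ≤ |A + A| ≤ 28.
Lower bound 2|A|-1 is attained iff A is an arithmetic progression.
Enumerate sums a + a' for a ≤ a' (symmetric, so this suffices):
a = -4: -4+-4=-8, -4+-2=-6, -4+0=-4, -4+5=1, -4+7=3, -4+9=5, -4+10=6
a = -2: -2+-2=-4, -2+0=-2, -2+5=3, -2+7=5, -2+9=7, -2+10=8
a = 0: 0+0=0, 0+5=5, 0+7=7, 0+9=9, 0+10=10
a = 5: 5+5=10, 5+7=12, 5+9=14, 5+10=15
a = 7: 7+7=14, 7+9=16, 7+10=17
a = 9: 9+9=18, 9+10=19
a = 10: 10+10=20
Distinct sums: {-8, -6, -4, -2, 0, 1, 3, 5, 6, 7, 8, 9, 10, 12, 14, 15, 16, 17, 18, 19, 20}
|A + A| = 21

|A + A| = 21


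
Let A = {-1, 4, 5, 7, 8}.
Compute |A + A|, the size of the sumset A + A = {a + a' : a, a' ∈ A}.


A + A = {a + a' : a, a' ∈ A}; |A| = 5.
General bounds: 2|A| - 1 ≤ |A + A| ≤ |A|(|A|+1)/2, i.e. 9 ≤ |A + A| ≤ 15.
Lower bound 2|A|-1 is attained iff A is an arithmetic progression.
Enumerate sums a + a' for a ≤ a' (symmetric, so this suffices):
a = -1: -1+-1=-2, -1+4=3, -1+5=4, -1+7=6, -1+8=7
a = 4: 4+4=8, 4+5=9, 4+7=11, 4+8=12
a = 5: 5+5=10, 5+7=12, 5+8=13
a = 7: 7+7=14, 7+8=15
a = 8: 8+8=16
Distinct sums: {-2, 3, 4, 6, 7, 8, 9, 10, 11, 12, 13, 14, 15, 16}
|A + A| = 14

|A + A| = 14


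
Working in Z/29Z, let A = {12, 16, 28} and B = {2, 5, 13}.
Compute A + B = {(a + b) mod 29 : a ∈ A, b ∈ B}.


Work in Z/29Z: reduce every sum a + b modulo 29.
Enumerate all 9 pairs:
a = 12: 12+2=14, 12+5=17, 12+13=25
a = 16: 16+2=18, 16+5=21, 16+13=0
a = 28: 28+2=1, 28+5=4, 28+13=12
Distinct residues collected: {0, 1, 4, 12, 14, 17, 18, 21, 25}
|A + B| = 9 (out of 29 total residues).

A + B = {0, 1, 4, 12, 14, 17, 18, 21, 25}


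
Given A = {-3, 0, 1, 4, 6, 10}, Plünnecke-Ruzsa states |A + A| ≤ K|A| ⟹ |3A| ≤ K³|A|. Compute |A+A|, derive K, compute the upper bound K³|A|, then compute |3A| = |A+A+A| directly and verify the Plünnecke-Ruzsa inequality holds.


|A| = 6.
Step 1: Compute A + A by enumerating all 36 pairs.
A + A = {-6, -3, -2, 0, 1, 2, 3, 4, 5, 6, 7, 8, 10, 11, 12, 14, 16, 20}, so |A + A| = 18.
Step 2: Doubling constant K = |A + A|/|A| = 18/6 = 18/6 ≈ 3.0000.
Step 3: Plünnecke-Ruzsa gives |3A| ≤ K³·|A| = (3.0000)³ · 6 ≈ 162.0000.
Step 4: Compute 3A = A + A + A directly by enumerating all triples (a,b,c) ∈ A³; |3A| = 31.
Step 5: Check 31 ≤ 162.0000? Yes ✓.

K = 18/6, Plünnecke-Ruzsa bound K³|A| ≈ 162.0000, |3A| = 31, inequality holds.


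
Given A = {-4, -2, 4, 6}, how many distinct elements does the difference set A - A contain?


A - A = {a - a' : a, a' ∈ A}; |A| = 4.
Bounds: 2|A|-1 ≤ |A - A| ≤ |A|² - |A| + 1, i.e. 7 ≤ |A - A| ≤ 13.
Note: 0 ∈ A - A always (from a - a). The set is symmetric: if d ∈ A - A then -d ∈ A - A.
Enumerate nonzero differences d = a - a' with a > a' (then include -d):
Positive differences: {2, 6, 8, 10}
Full difference set: {0} ∪ (positive diffs) ∪ (negative diffs).
|A - A| = 1 + 2·4 = 9 (matches direct enumeration: 9).

|A - A| = 9


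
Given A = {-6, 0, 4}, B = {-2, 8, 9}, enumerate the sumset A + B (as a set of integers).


A + B = {a + b : a ∈ A, b ∈ B}.
Enumerate all |A|·|B| = 3·3 = 9 pairs (a, b) and collect distinct sums.
a = -6: -6+-2=-8, -6+8=2, -6+9=3
a = 0: 0+-2=-2, 0+8=8, 0+9=9
a = 4: 4+-2=2, 4+8=12, 4+9=13
Collecting distinct sums: A + B = {-8, -2, 2, 3, 8, 9, 12, 13}
|A + B| = 8

A + B = {-8, -2, 2, 3, 8, 9, 12, 13}


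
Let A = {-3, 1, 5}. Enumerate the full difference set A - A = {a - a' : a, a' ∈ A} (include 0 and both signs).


A - A = {a - a' : a, a' ∈ A}.
Compute a - a' for each ordered pair (a, a'):
a = -3: -3--3=0, -3-1=-4, -3-5=-8
a = 1: 1--3=4, 1-1=0, 1-5=-4
a = 5: 5--3=8, 5-1=4, 5-5=0
Collecting distinct values (and noting 0 appears from a-a):
A - A = {-8, -4, 0, 4, 8}
|A - A| = 5

A - A = {-8, -4, 0, 4, 8}


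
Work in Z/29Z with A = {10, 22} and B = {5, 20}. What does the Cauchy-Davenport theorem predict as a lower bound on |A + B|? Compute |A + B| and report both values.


Cauchy-Davenport: |A + B| ≥ min(p, |A| + |B| - 1) for A, B nonempty in Z/pZ.
|A| = 2, |B| = 2, p = 29.
CD lower bound = min(29, 2 + 2 - 1) = min(29, 3) = 3.
Compute A + B mod 29 directly:
a = 10: 10+5=15, 10+20=1
a = 22: 22+5=27, 22+20=13
A + B = {1, 13, 15, 27}, so |A + B| = 4.
Verify: 4 ≥ 3? Yes ✓.

CD lower bound = 3, actual |A + B| = 4.


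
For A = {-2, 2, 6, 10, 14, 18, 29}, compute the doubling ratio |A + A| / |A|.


|A| = 7.
Compute A + A by enumerating all 49 pairs.
A + A = {-4, 0, 4, 8, 12, 16, 20, 24, 27, 28, 31, 32, 35, 36, 39, 43, 47, 58}, so |A + A| = 18.
K = |A + A| / |A| = 18/7 (already in lowest terms) ≈ 2.5714.
Reference: AP of size 7 gives K = 13/7 ≈ 1.8571; a fully generic set of size 7 gives K ≈ 4.0000.

|A| = 7, |A + A| = 18, K = 18/7.


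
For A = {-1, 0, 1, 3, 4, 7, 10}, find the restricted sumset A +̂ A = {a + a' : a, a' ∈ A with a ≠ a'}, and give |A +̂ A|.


Restricted sumset: A +̂ A = {a + a' : a ∈ A, a' ∈ A, a ≠ a'}.
Equivalently, take A + A and drop any sum 2a that is achievable ONLY as a + a for a ∈ A (i.e. sums representable only with equal summands).
Enumerate pairs (a, a') with a < a' (symmetric, so each unordered pair gives one sum; this covers all a ≠ a'):
  -1 + 0 = -1
  -1 + 1 = 0
  -1 + 3 = 2
  -1 + 4 = 3
  -1 + 7 = 6
  -1 + 10 = 9
  0 + 1 = 1
  0 + 3 = 3
  0 + 4 = 4
  0 + 7 = 7
  0 + 10 = 10
  1 + 3 = 4
  1 + 4 = 5
  1 + 7 = 8
  1 + 10 = 11
  3 + 4 = 7
  3 + 7 = 10
  3 + 10 = 13
  4 + 7 = 11
  4 + 10 = 14
  7 + 10 = 17
Collected distinct sums: {-1, 0, 1, 2, 3, 4, 5, 6, 7, 8, 9, 10, 11, 13, 14, 17}
|A +̂ A| = 16
(Reference bound: |A +̂ A| ≥ 2|A| - 3 for |A| ≥ 2, with |A| = 7 giving ≥ 11.)

|A +̂ A| = 16


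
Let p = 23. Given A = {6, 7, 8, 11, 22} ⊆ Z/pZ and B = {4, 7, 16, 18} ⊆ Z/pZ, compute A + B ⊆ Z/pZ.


Work in Z/23Z: reduce every sum a + b modulo 23.
Enumerate all 20 pairs:
a = 6: 6+4=10, 6+7=13, 6+16=22, 6+18=1
a = 7: 7+4=11, 7+7=14, 7+16=0, 7+18=2
a = 8: 8+4=12, 8+7=15, 8+16=1, 8+18=3
a = 11: 11+4=15, 11+7=18, 11+16=4, 11+18=6
a = 22: 22+4=3, 22+7=6, 22+16=15, 22+18=17
Distinct residues collected: {0, 1, 2, 3, 4, 6, 10, 11, 12, 13, 14, 15, 17, 18, 22}
|A + B| = 15 (out of 23 total residues).

A + B = {0, 1, 2, 3, 4, 6, 10, 11, 12, 13, 14, 15, 17, 18, 22}


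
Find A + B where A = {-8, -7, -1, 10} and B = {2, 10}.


A + B = {a + b : a ∈ A, b ∈ B}.
Enumerate all |A|·|B| = 4·2 = 8 pairs (a, b) and collect distinct sums.
a = -8: -8+2=-6, -8+10=2
a = -7: -7+2=-5, -7+10=3
a = -1: -1+2=1, -1+10=9
a = 10: 10+2=12, 10+10=20
Collecting distinct sums: A + B = {-6, -5, 1, 2, 3, 9, 12, 20}
|A + B| = 8

A + B = {-6, -5, 1, 2, 3, 9, 12, 20}


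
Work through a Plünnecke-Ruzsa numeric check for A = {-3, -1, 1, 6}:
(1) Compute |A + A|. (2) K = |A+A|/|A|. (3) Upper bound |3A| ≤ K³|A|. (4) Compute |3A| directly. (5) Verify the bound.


|A| = 4.
Step 1: Compute A + A by enumerating all 16 pairs.
A + A = {-6, -4, -2, 0, 2, 3, 5, 7, 12}, so |A + A| = 9.
Step 2: Doubling constant K = |A + A|/|A| = 9/4 = 9/4 ≈ 2.2500.
Step 3: Plünnecke-Ruzsa gives |3A| ≤ K³·|A| = (2.2500)³ · 4 ≈ 45.5625.
Step 4: Compute 3A = A + A + A directly by enumerating all triples (a,b,c) ∈ A³; |3A| = 16.
Step 5: Check 16 ≤ 45.5625? Yes ✓.

K = 9/4, Plünnecke-Ruzsa bound K³|A| ≈ 45.5625, |3A| = 16, inequality holds.


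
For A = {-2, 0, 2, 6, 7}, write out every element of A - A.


A - A = {a - a' : a, a' ∈ A}.
Compute a - a' for each ordered pair (a, a'):
a = -2: -2--2=0, -2-0=-2, -2-2=-4, -2-6=-8, -2-7=-9
a = 0: 0--2=2, 0-0=0, 0-2=-2, 0-6=-6, 0-7=-7
a = 2: 2--2=4, 2-0=2, 2-2=0, 2-6=-4, 2-7=-5
a = 6: 6--2=8, 6-0=6, 6-2=4, 6-6=0, 6-7=-1
a = 7: 7--2=9, 7-0=7, 7-2=5, 7-6=1, 7-7=0
Collecting distinct values (and noting 0 appears from a-a):
A - A = {-9, -8, -7, -6, -5, -4, -2, -1, 0, 1, 2, 4, 5, 6, 7, 8, 9}
|A - A| = 17

A - A = {-9, -8, -7, -6, -5, -4, -2, -1, 0, 1, 2, 4, 5, 6, 7, 8, 9}


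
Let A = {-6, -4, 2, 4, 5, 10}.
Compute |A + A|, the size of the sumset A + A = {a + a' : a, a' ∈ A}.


A + A = {a + a' : a, a' ∈ A}; |A| = 6.
General bounds: 2|A| - 1 ≤ |A + A| ≤ |A|(|A|+1)/2, i.e. 11 ≤ |A + A| ≤ 21.
Lower bound 2|A|-1 is attained iff A is an arithmetic progression.
Enumerate sums a + a' for a ≤ a' (symmetric, so this suffices):
a = -6: -6+-6=-12, -6+-4=-10, -6+2=-4, -6+4=-2, -6+5=-1, -6+10=4
a = -4: -4+-4=-8, -4+2=-2, -4+4=0, -4+5=1, -4+10=6
a = 2: 2+2=4, 2+4=6, 2+5=7, 2+10=12
a = 4: 4+4=8, 4+5=9, 4+10=14
a = 5: 5+5=10, 5+10=15
a = 10: 10+10=20
Distinct sums: {-12, -10, -8, -4, -2, -1, 0, 1, 4, 6, 7, 8, 9, 10, 12, 14, 15, 20}
|A + A| = 18

|A + A| = 18


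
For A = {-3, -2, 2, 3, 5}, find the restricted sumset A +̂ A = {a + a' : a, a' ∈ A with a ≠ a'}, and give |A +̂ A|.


Restricted sumset: A +̂ A = {a + a' : a ∈ A, a' ∈ A, a ≠ a'}.
Equivalently, take A + A and drop any sum 2a that is achievable ONLY as a + a for a ∈ A (i.e. sums representable only with equal summands).
Enumerate pairs (a, a') with a < a' (symmetric, so each unordered pair gives one sum; this covers all a ≠ a'):
  -3 + -2 = -5
  -3 + 2 = -1
  -3 + 3 = 0
  -3 + 5 = 2
  -2 + 2 = 0
  -2 + 3 = 1
  -2 + 5 = 3
  2 + 3 = 5
  2 + 5 = 7
  3 + 5 = 8
Collected distinct sums: {-5, -1, 0, 1, 2, 3, 5, 7, 8}
|A +̂ A| = 9
(Reference bound: |A +̂ A| ≥ 2|A| - 3 for |A| ≥ 2, with |A| = 5 giving ≥ 7.)

|A +̂ A| = 9


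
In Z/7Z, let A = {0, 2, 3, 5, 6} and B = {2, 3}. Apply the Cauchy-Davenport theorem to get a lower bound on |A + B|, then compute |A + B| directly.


Cauchy-Davenport: |A + B| ≥ min(p, |A| + |B| - 1) for A, B nonempty in Z/pZ.
|A| = 5, |B| = 2, p = 7.
CD lower bound = min(7, 5 + 2 - 1) = min(7, 6) = 6.
Compute A + B mod 7 directly:
a = 0: 0+2=2, 0+3=3
a = 2: 2+2=4, 2+3=5
a = 3: 3+2=5, 3+3=6
a = 5: 5+2=0, 5+3=1
a = 6: 6+2=1, 6+3=2
A + B = {0, 1, 2, 3, 4, 5, 6}, so |A + B| = 7.
Verify: 7 ≥ 6? Yes ✓.

CD lower bound = 6, actual |A + B| = 7.


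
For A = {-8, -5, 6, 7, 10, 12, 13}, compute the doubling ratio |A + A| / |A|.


|A| = 7.
Compute A + A by enumerating all 49 pairs.
A + A = {-16, -13, -10, -2, -1, 1, 2, 4, 5, 7, 8, 12, 13, 14, 16, 17, 18, 19, 20, 22, 23, 24, 25, 26}, so |A + A| = 24.
K = |A + A| / |A| = 24/7 (already in lowest terms) ≈ 3.4286.
Reference: AP of size 7 gives K = 13/7 ≈ 1.8571; a fully generic set of size 7 gives K ≈ 4.0000.

|A| = 7, |A + A| = 24, K = 24/7.


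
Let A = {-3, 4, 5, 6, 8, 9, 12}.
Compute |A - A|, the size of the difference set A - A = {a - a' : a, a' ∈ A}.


A - A = {a - a' : a, a' ∈ A}; |A| = 7.
Bounds: 2|A|-1 ≤ |A - A| ≤ |A|² - |A| + 1, i.e. 13 ≤ |A - A| ≤ 43.
Note: 0 ∈ A - A always (from a - a). The set is symmetric: if d ∈ A - A then -d ∈ A - A.
Enumerate nonzero differences d = a - a' with a > a' (then include -d):
Positive differences: {1, 2, 3, 4, 5, 6, 7, 8, 9, 11, 12, 15}
Full difference set: {0} ∪ (positive diffs) ∪ (negative diffs).
|A - A| = 1 + 2·12 = 25 (matches direct enumeration: 25).

|A - A| = 25


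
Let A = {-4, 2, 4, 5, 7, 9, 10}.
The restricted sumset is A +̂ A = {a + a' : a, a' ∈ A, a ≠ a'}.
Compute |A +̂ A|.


Restricted sumset: A +̂ A = {a + a' : a ∈ A, a' ∈ A, a ≠ a'}.
Equivalently, take A + A and drop any sum 2a that is achievable ONLY as a + a for a ∈ A (i.e. sums representable only with equal summands).
Enumerate pairs (a, a') with a < a' (symmetric, so each unordered pair gives one sum; this covers all a ≠ a'):
  -4 + 2 = -2
  -4 + 4 = 0
  -4 + 5 = 1
  -4 + 7 = 3
  -4 + 9 = 5
  -4 + 10 = 6
  2 + 4 = 6
  2 + 5 = 7
  2 + 7 = 9
  2 + 9 = 11
  2 + 10 = 12
  4 + 5 = 9
  4 + 7 = 11
  4 + 9 = 13
  4 + 10 = 14
  5 + 7 = 12
  5 + 9 = 14
  5 + 10 = 15
  7 + 9 = 16
  7 + 10 = 17
  9 + 10 = 19
Collected distinct sums: {-2, 0, 1, 3, 5, 6, 7, 9, 11, 12, 13, 14, 15, 16, 17, 19}
|A +̂ A| = 16
(Reference bound: |A +̂ A| ≥ 2|A| - 3 for |A| ≥ 2, with |A| = 7 giving ≥ 11.)

|A +̂ A| = 16


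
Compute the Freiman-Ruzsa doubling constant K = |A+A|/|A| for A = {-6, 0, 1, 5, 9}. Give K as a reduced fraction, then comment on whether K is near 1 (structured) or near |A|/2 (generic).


|A| = 5.
Compute A + A by enumerating all 25 pairs.
A + A = {-12, -6, -5, -1, 0, 1, 2, 3, 5, 6, 9, 10, 14, 18}, so |A + A| = 14.
K = |A + A| / |A| = 14/5 (already in lowest terms) ≈ 2.8000.
Reference: AP of size 5 gives K = 9/5 ≈ 1.8000; a fully generic set of size 5 gives K ≈ 3.0000.

|A| = 5, |A + A| = 14, K = 14/5.


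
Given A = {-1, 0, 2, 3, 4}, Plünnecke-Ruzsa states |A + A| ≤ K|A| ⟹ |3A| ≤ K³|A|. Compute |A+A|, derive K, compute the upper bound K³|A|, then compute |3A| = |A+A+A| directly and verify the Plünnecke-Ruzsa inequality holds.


|A| = 5.
Step 1: Compute A + A by enumerating all 25 pairs.
A + A = {-2, -1, 0, 1, 2, 3, 4, 5, 6, 7, 8}, so |A + A| = 11.
Step 2: Doubling constant K = |A + A|/|A| = 11/5 = 11/5 ≈ 2.2000.
Step 3: Plünnecke-Ruzsa gives |3A| ≤ K³·|A| = (2.2000)³ · 5 ≈ 53.2400.
Step 4: Compute 3A = A + A + A directly by enumerating all triples (a,b,c) ∈ A³; |3A| = 16.
Step 5: Check 16 ≤ 53.2400? Yes ✓.

K = 11/5, Plünnecke-Ruzsa bound K³|A| ≈ 53.2400, |3A| = 16, inequality holds.


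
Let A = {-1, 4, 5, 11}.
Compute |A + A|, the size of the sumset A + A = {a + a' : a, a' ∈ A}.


A + A = {a + a' : a, a' ∈ A}; |A| = 4.
General bounds: 2|A| - 1 ≤ |A + A| ≤ |A|(|A|+1)/2, i.e. 7 ≤ |A + A| ≤ 10.
Lower bound 2|A|-1 is attained iff A is an arithmetic progression.
Enumerate sums a + a' for a ≤ a' (symmetric, so this suffices):
a = -1: -1+-1=-2, -1+4=3, -1+5=4, -1+11=10
a = 4: 4+4=8, 4+5=9, 4+11=15
a = 5: 5+5=10, 5+11=16
a = 11: 11+11=22
Distinct sums: {-2, 3, 4, 8, 9, 10, 15, 16, 22}
|A + A| = 9

|A + A| = 9


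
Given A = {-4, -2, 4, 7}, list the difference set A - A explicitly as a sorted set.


A - A = {a - a' : a, a' ∈ A}.
Compute a - a' for each ordered pair (a, a'):
a = -4: -4--4=0, -4--2=-2, -4-4=-8, -4-7=-11
a = -2: -2--4=2, -2--2=0, -2-4=-6, -2-7=-9
a = 4: 4--4=8, 4--2=6, 4-4=0, 4-7=-3
a = 7: 7--4=11, 7--2=9, 7-4=3, 7-7=0
Collecting distinct values (and noting 0 appears from a-a):
A - A = {-11, -9, -8, -6, -3, -2, 0, 2, 3, 6, 8, 9, 11}
|A - A| = 13

A - A = {-11, -9, -8, -6, -3, -2, 0, 2, 3, 6, 8, 9, 11}


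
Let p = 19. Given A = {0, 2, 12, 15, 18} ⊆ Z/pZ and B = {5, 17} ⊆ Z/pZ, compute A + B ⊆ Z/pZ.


Work in Z/19Z: reduce every sum a + b modulo 19.
Enumerate all 10 pairs:
a = 0: 0+5=5, 0+17=17
a = 2: 2+5=7, 2+17=0
a = 12: 12+5=17, 12+17=10
a = 15: 15+5=1, 15+17=13
a = 18: 18+5=4, 18+17=16
Distinct residues collected: {0, 1, 4, 5, 7, 10, 13, 16, 17}
|A + B| = 9 (out of 19 total residues).

A + B = {0, 1, 4, 5, 7, 10, 13, 16, 17}


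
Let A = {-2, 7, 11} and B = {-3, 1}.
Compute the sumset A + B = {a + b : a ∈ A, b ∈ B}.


A + B = {a + b : a ∈ A, b ∈ B}.
Enumerate all |A|·|B| = 3·2 = 6 pairs (a, b) and collect distinct sums.
a = -2: -2+-3=-5, -2+1=-1
a = 7: 7+-3=4, 7+1=8
a = 11: 11+-3=8, 11+1=12
Collecting distinct sums: A + B = {-5, -1, 4, 8, 12}
|A + B| = 5

A + B = {-5, -1, 4, 8, 12}


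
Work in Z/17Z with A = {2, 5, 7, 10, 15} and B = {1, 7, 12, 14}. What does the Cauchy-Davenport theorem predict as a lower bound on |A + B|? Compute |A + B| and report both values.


Cauchy-Davenport: |A + B| ≥ min(p, |A| + |B| - 1) for A, B nonempty in Z/pZ.
|A| = 5, |B| = 4, p = 17.
CD lower bound = min(17, 5 + 4 - 1) = min(17, 8) = 8.
Compute A + B mod 17 directly:
a = 2: 2+1=3, 2+7=9, 2+12=14, 2+14=16
a = 5: 5+1=6, 5+7=12, 5+12=0, 5+14=2
a = 7: 7+1=8, 7+7=14, 7+12=2, 7+14=4
a = 10: 10+1=11, 10+7=0, 10+12=5, 10+14=7
a = 15: 15+1=16, 15+7=5, 15+12=10, 15+14=12
A + B = {0, 2, 3, 4, 5, 6, 7, 8, 9, 10, 11, 12, 14, 16}, so |A + B| = 14.
Verify: 14 ≥ 8? Yes ✓.

CD lower bound = 8, actual |A + B| = 14.


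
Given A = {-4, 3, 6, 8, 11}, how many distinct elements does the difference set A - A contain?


A - A = {a - a' : a, a' ∈ A}; |A| = 5.
Bounds: 2|A|-1 ≤ |A - A| ≤ |A|² - |A| + 1, i.e. 9 ≤ |A - A| ≤ 21.
Note: 0 ∈ A - A always (from a - a). The set is symmetric: if d ∈ A - A then -d ∈ A - A.
Enumerate nonzero differences d = a - a' with a > a' (then include -d):
Positive differences: {2, 3, 5, 7, 8, 10, 12, 15}
Full difference set: {0} ∪ (positive diffs) ∪ (negative diffs).
|A - A| = 1 + 2·8 = 17 (matches direct enumeration: 17).

|A - A| = 17


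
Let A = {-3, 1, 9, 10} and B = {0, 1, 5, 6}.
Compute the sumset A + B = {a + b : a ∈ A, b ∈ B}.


A + B = {a + b : a ∈ A, b ∈ B}.
Enumerate all |A|·|B| = 4·4 = 16 pairs (a, b) and collect distinct sums.
a = -3: -3+0=-3, -3+1=-2, -3+5=2, -3+6=3
a = 1: 1+0=1, 1+1=2, 1+5=6, 1+6=7
a = 9: 9+0=9, 9+1=10, 9+5=14, 9+6=15
a = 10: 10+0=10, 10+1=11, 10+5=15, 10+6=16
Collecting distinct sums: A + B = {-3, -2, 1, 2, 3, 6, 7, 9, 10, 11, 14, 15, 16}
|A + B| = 13

A + B = {-3, -2, 1, 2, 3, 6, 7, 9, 10, 11, 14, 15, 16}


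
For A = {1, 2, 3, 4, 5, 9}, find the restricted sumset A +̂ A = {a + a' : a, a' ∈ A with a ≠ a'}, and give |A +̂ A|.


Restricted sumset: A +̂ A = {a + a' : a ∈ A, a' ∈ A, a ≠ a'}.
Equivalently, take A + A and drop any sum 2a that is achievable ONLY as a + a for a ∈ A (i.e. sums representable only with equal summands).
Enumerate pairs (a, a') with a < a' (symmetric, so each unordered pair gives one sum; this covers all a ≠ a'):
  1 + 2 = 3
  1 + 3 = 4
  1 + 4 = 5
  1 + 5 = 6
  1 + 9 = 10
  2 + 3 = 5
  2 + 4 = 6
  2 + 5 = 7
  2 + 9 = 11
  3 + 4 = 7
  3 + 5 = 8
  3 + 9 = 12
  4 + 5 = 9
  4 + 9 = 13
  5 + 9 = 14
Collected distinct sums: {3, 4, 5, 6, 7, 8, 9, 10, 11, 12, 13, 14}
|A +̂ A| = 12
(Reference bound: |A +̂ A| ≥ 2|A| - 3 for |A| ≥ 2, with |A| = 6 giving ≥ 9.)

|A +̂ A| = 12
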